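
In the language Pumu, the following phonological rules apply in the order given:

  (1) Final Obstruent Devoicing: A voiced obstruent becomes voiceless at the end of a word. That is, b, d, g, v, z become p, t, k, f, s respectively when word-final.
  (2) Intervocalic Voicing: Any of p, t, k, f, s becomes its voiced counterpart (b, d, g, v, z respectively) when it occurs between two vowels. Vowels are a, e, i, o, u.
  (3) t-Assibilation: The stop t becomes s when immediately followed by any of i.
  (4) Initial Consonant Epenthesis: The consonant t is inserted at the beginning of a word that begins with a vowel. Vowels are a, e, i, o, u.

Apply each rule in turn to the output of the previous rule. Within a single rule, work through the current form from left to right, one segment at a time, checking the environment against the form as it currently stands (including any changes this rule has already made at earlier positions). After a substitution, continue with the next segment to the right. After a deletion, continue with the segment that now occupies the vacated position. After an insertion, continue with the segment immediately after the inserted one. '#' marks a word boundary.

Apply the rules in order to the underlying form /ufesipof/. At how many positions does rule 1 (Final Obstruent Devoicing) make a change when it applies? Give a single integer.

0

(1) Final Obstruent Devoicing: no change — [ufesipof]
(2) Intervocalic Voicing: [ufesipof] → [uvezibof]
(3) t-Assibilation: no change — [uvezibof]
(4) Initial Consonant Epenthesis: [uvezibof] → [tuvezibof]
Rule 1 changed 0 position(s).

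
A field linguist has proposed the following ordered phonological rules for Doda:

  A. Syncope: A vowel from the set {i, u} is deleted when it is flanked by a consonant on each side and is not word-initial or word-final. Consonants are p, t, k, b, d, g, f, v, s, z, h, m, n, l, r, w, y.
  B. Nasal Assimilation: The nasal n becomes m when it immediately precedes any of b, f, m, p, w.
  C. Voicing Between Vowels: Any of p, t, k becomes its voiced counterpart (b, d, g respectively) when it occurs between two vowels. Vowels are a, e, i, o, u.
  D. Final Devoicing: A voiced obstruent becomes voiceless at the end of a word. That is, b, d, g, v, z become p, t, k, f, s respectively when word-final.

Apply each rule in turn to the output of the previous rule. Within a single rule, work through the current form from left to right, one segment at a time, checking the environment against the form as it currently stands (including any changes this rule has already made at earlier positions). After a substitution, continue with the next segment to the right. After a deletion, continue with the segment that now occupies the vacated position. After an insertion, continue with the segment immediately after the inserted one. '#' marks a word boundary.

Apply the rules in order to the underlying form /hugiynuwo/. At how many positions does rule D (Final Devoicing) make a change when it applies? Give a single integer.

0

A Syncope: [hugiynuwo] → [hgynwo]
B Nasal Assimilation: [hgynwo] → [hgymwo]
C Voicing Between Vowels: no change — [hgymwo]
D Final Devoicing: no change — [hgymwo]
Rule D changed 0 position(s).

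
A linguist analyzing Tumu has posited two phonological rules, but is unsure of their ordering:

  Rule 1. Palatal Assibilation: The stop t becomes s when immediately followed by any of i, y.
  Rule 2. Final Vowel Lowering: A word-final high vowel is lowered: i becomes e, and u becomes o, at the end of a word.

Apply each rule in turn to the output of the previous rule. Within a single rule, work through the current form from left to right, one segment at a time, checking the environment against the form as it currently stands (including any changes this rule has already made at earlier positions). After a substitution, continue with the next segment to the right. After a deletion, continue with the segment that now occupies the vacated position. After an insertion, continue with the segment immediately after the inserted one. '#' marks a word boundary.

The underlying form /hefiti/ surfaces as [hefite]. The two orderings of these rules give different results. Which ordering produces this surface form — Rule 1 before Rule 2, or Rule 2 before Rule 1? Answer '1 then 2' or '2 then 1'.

Order 1 then 2:
  1 Palatal Assibilation: [hefiti] → [hefisi]
  2 Final Vowel Lowering: [hefisi] → [hefise]
  result: [hefise]
Order 2 then 1:
  2 Final Vowel Lowering: [hefiti] → [hefite]
  1 Palatal Assibilation: no change — [hefite]
  result: [hefite]

2 then 1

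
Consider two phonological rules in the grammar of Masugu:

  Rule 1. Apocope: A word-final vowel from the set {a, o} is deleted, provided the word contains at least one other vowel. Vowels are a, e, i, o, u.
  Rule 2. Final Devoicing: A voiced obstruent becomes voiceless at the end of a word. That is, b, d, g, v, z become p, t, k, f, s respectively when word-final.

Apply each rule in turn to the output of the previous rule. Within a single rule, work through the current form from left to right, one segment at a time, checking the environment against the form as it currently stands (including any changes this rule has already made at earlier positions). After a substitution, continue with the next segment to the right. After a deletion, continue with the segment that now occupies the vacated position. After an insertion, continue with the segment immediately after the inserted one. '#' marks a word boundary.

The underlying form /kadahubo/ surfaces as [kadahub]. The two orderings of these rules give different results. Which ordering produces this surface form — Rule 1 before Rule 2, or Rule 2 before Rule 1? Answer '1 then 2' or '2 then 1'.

Order 1 then 2:
  1 Apocope: [kadahubo] → [kadahub]
  2 Final Devoicing: [kadahub] → [kadahup]
  result: [kadahup]
Order 2 then 1:
  2 Final Devoicing: no change — [kadahubo]
  1 Apocope: [kadahubo] → [kadahub]
  result: [kadahub]

2 then 1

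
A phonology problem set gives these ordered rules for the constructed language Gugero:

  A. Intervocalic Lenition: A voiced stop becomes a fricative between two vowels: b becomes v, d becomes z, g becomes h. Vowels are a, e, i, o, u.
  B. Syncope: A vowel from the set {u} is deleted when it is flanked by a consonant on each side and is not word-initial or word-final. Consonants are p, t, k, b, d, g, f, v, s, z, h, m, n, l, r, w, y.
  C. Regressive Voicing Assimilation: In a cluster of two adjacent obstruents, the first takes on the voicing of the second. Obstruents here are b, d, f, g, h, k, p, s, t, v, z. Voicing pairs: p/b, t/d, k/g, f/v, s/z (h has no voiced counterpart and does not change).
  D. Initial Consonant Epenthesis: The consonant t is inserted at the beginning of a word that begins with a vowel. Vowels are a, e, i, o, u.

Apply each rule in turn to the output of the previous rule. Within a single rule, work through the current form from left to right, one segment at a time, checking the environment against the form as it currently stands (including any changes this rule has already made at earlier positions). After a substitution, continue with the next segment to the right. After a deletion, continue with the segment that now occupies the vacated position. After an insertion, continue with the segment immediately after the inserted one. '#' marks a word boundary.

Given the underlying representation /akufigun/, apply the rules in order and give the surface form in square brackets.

[takfihn]

A Intervocalic Lenition: [akufigun] → [akufihun]
B Syncope: [akufihun] → [akfihn]
C Regressive Voicing Assimilation: no change — [akfihn]
D Initial Consonant Epenthesis: [akfihn] → [takfihn]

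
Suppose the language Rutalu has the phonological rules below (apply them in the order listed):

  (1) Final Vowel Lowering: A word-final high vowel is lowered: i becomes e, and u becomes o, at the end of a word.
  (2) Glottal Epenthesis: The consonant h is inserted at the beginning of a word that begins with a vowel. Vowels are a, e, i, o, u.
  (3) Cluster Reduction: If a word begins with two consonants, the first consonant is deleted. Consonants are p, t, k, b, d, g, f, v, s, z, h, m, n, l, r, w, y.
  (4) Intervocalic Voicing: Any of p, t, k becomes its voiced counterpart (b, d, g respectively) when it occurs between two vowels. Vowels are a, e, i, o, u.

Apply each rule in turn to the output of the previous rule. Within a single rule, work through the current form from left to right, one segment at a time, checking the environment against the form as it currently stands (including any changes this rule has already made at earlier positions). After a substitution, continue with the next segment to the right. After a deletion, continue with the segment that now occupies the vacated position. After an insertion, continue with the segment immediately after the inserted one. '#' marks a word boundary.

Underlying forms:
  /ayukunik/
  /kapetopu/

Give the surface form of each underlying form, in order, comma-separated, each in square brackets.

[hayugunik], [kabedobo]

/ayukunik/:
  (1) Final Vowel Lowering: no change — [ayukunik]
  (2) Glottal Epenthesis: [ayukunik] → [hayukunik]
  (3) Cluster Reduction: no change — [hayukunik]
  (4) Intervocalic Voicing: [hayukunik] → [hayugunik]
/kapetopu/:
  (1) Final Vowel Lowering: [kapetopu] → [kapetopo]
  (2) Glottal Epenthesis: no change — [kapetopo]
  (3) Cluster Reduction: no change — [kapetopo]
  (4) Intervocalic Voicing: [kapetopo] → [kabedobo]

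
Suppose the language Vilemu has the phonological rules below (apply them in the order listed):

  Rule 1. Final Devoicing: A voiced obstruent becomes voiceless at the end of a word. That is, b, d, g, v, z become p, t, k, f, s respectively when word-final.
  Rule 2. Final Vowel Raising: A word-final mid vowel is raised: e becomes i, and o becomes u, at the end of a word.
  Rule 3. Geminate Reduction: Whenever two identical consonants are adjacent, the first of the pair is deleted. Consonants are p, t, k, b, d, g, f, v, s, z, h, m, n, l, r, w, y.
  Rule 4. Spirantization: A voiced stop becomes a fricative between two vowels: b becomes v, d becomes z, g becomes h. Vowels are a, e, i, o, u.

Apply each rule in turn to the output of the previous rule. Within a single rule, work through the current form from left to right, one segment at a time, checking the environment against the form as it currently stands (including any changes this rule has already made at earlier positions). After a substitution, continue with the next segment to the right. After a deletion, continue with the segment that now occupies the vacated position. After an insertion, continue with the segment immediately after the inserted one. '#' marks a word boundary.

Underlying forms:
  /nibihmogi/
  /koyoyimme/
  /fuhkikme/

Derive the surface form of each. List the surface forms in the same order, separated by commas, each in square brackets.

/nibihmogi/:
  Rule 1 Final Devoicing: no change — [nibihmogi]
  Rule 2 Final Vowel Raising: no change — [nibihmogi]
  Rule 3 Geminate Reduction: no change — [nibihmogi]
  Rule 4 Spirantization: [nibihmogi] → [nivihmohi]
/koyoyimme/:
  Rule 1 Final Devoicing: no change — [koyoyimme]
  Rule 2 Final Vowel Raising: [koyoyimme] → [koyoyimmi]
  Rule 3 Geminate Reduction: [koyoyimmi] → [koyoyimi]
  Rule 4 Spirantization: no change — [koyoyimi]
/fuhkikme/:
  Rule 1 Final Devoicing: no change — [fuhkikme]
  Rule 2 Final Vowel Raising: [fuhkikme] → [fuhkikmi]
  Rule 3 Geminate Reduction: no change — [fuhkikmi]
  Rule 4 Spirantization: no change — [fuhkikmi]

[nivihmohi], [koyoyimi], [fuhkikmi]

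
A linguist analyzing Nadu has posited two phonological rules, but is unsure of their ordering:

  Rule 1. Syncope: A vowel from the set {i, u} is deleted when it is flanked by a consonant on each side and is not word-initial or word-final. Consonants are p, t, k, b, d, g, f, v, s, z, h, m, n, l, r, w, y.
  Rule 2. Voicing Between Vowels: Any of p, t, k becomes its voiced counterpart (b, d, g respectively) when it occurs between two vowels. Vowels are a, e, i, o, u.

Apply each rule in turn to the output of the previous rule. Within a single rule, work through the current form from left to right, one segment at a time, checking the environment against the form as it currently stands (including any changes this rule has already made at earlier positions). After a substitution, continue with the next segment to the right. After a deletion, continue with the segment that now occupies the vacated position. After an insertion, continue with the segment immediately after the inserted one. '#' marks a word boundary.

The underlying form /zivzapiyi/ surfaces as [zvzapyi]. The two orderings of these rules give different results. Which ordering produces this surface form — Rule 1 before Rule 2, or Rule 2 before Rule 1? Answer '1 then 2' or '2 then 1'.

Order 1 then 2:
  1 Syncope: [zivzapiyi] → [zvzapyi]
  2 Voicing Between Vowels: no change — [zvzapyi]
  result: [zvzapyi]
Order 2 then 1:
  2 Voicing Between Vowels: [zivzapiyi] → [zivzabiyi]
  1 Syncope: [zivzabiyi] → [zvzabyi]
  result: [zvzabyi]

1 then 2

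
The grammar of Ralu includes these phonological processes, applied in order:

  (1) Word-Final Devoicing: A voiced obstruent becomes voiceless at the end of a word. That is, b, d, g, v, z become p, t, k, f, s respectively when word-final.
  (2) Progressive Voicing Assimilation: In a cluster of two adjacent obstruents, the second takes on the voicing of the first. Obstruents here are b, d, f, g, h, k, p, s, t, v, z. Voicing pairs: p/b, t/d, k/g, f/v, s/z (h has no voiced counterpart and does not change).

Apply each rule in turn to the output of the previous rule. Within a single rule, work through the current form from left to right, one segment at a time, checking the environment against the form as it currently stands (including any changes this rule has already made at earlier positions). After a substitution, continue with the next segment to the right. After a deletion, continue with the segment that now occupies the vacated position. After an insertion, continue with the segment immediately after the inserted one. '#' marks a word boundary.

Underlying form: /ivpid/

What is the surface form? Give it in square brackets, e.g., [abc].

[ivbit]

(1) Word-Final Devoicing: [ivpid] → [ivpit]
(2) Progressive Voicing Assimilation: [ivpit] → [ivbit]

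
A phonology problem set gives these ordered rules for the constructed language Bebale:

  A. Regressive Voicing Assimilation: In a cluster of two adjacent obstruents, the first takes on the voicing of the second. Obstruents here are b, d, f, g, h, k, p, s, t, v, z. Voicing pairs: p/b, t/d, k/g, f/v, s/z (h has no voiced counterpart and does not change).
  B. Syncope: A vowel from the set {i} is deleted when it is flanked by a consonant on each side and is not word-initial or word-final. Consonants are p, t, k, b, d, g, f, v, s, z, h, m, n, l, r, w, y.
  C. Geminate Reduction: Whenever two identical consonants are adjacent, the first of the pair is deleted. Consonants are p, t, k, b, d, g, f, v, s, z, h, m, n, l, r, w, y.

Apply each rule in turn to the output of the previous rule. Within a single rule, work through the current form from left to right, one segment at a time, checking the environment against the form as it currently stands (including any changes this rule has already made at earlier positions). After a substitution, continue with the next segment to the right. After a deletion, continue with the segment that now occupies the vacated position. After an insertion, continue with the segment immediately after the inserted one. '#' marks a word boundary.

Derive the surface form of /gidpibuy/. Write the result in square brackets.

A Regressive Voicing Assimilation: [gidpibuy] → [gitpibuy]
B Syncope: [gitpibuy] → [gtpbuy]
C Geminate Reduction: no change — [gtpbuy]

[gtpbuy]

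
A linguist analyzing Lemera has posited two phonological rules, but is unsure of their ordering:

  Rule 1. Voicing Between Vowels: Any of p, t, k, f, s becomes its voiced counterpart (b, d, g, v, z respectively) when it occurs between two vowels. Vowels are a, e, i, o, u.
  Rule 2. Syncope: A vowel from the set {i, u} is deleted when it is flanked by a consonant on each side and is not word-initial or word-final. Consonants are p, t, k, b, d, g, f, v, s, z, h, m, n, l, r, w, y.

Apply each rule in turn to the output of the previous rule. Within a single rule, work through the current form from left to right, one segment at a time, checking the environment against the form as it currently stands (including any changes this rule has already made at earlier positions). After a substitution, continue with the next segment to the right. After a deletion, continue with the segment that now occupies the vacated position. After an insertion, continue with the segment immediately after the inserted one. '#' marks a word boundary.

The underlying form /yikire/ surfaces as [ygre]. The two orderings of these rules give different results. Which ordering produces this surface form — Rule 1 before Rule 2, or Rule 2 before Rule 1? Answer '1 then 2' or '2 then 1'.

1 then 2

Order 1 then 2:
  1 Voicing Between Vowels: [yikire] → [yigire]
  2 Syncope: [yigire] → [ygre]
  result: [ygre]
Order 2 then 1:
  2 Syncope: [yikire] → [ykre]
  1 Voicing Between Vowels: no change — [ykre]
  result: [ykre]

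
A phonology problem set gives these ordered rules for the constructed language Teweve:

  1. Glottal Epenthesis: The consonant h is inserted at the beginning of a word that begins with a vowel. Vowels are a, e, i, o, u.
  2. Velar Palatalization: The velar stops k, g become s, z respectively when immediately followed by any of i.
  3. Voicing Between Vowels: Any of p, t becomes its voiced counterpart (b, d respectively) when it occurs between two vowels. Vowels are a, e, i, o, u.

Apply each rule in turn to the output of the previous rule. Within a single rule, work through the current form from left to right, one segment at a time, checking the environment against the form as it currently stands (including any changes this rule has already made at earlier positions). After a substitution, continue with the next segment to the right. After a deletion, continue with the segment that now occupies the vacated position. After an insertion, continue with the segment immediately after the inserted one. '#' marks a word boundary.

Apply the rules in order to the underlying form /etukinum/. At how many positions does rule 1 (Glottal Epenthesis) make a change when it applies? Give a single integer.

1

1 Glottal Epenthesis: [etukinum] → [hetukinum]
2 Velar Palatalization: [hetukinum] → [hetusinum]
3 Voicing Between Vowels: [hetusinum] → [hedusinum]
Rule 1 changed 1 position(s).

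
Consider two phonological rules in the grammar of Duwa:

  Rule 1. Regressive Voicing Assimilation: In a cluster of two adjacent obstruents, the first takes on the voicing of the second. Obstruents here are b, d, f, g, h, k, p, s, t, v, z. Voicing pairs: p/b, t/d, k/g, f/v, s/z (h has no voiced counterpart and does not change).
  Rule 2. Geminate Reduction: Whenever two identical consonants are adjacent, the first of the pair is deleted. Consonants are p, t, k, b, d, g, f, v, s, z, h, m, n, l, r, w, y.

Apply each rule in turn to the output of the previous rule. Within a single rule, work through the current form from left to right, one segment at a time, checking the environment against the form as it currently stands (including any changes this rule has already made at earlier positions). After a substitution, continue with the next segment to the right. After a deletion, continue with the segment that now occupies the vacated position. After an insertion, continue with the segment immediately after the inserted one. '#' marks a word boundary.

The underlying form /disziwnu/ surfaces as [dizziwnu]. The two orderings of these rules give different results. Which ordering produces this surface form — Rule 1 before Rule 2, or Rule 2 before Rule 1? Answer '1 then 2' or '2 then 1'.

Order 1 then 2:
  1 Regressive Voicing Assimilation: [disziwnu] → [dizziwnu]
  2 Geminate Reduction: [dizziwnu] → [diziwnu]
  result: [diziwnu]
Order 2 then 1:
  2 Geminate Reduction: no change — [disziwnu]
  1 Regressive Voicing Assimilation: [disziwnu] → [dizziwnu]
  result: [dizziwnu]

2 then 1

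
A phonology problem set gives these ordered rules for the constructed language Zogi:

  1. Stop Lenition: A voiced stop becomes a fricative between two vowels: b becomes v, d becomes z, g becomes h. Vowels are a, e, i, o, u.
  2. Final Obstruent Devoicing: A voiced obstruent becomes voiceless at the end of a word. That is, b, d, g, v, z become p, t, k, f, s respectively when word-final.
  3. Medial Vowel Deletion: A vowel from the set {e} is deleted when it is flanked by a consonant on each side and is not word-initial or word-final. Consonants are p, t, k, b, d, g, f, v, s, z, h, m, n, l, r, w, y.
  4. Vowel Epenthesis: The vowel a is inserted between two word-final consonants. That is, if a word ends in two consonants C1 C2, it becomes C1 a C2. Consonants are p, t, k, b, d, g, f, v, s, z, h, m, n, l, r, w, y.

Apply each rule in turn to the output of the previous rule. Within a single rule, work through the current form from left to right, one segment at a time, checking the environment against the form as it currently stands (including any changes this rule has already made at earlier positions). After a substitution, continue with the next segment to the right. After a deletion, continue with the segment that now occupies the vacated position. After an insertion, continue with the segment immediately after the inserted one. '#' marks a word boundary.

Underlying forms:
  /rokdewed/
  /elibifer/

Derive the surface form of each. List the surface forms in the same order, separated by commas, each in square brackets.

[rokdwat], [elivifar]

/rokdewed/:
  1 Stop Lenition: no change — [rokdewed]
  2 Final Obstruent Devoicing: [rokdewed] → [rokdewet]
  3 Medial Vowel Deletion: [rokdewet] → [rokdwt]
  4 Vowel Epenthesis: [rokdwt] → [rokdwat]
/elibifer/:
  1 Stop Lenition: [elibifer] → [elivifer]
  2 Final Obstruent Devoicing: no change — [elivifer]
  3 Medial Vowel Deletion: [elivifer] → [elivifr]
  4 Vowel Epenthesis: [elivifr] → [elivifar]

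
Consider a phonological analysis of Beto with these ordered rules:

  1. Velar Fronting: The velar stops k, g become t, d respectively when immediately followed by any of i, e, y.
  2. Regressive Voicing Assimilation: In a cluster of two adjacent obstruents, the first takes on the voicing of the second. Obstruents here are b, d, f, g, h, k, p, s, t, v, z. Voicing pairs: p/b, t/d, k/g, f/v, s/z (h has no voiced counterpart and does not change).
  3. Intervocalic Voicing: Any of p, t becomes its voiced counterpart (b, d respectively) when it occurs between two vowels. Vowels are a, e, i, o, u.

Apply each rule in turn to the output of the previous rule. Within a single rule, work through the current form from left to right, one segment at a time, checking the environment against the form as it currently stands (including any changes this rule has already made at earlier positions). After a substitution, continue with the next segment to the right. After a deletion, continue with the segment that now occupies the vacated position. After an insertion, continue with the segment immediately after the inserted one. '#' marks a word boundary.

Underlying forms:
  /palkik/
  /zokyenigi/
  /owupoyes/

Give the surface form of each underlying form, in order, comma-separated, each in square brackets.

/palkik/:
  1 Velar Fronting: [palkik] → [paltik]
  2 Regressive Voicing Assimilation: no change — [paltik]
  3 Intervocalic Voicing: no change — [paltik]
/zokyenigi/:
  1 Velar Fronting: [zokyenigi] → [zotyenidi]
  2 Regressive Voicing Assimilation: no change — [zotyenidi]
  3 Intervocalic Voicing: no change — [zotyenidi]
/owupoyes/:
  1 Velar Fronting: no change — [owupoyes]
  2 Regressive Voicing Assimilation: no change — [owupoyes]
  3 Intervocalic Voicing: [owupoyes] → [owuboyes]

[paltik], [zotyenidi], [owuboyes]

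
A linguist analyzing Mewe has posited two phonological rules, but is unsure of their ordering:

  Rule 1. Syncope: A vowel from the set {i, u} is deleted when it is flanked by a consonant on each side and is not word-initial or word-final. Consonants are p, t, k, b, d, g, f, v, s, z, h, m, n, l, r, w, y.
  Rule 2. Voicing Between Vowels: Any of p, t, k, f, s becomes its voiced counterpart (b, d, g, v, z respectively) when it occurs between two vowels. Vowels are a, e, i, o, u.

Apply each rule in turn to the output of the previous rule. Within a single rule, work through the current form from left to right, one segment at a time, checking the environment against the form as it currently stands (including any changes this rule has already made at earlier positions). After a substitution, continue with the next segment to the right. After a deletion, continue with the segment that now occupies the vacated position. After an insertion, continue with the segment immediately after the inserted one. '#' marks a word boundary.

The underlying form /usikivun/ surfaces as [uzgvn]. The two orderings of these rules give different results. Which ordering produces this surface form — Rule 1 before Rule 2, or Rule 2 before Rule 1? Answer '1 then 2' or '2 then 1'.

Order 1 then 2:
  1 Syncope: [usikivun] → [uskvn]
  2 Voicing Between Vowels: no change — [uskvn]
  result: [uskvn]
Order 2 then 1:
  2 Voicing Between Vowels: [usikivun] → [uzigivun]
  1 Syncope: [uzigivun] → [uzgvn]
  result: [uzgvn]

2 then 1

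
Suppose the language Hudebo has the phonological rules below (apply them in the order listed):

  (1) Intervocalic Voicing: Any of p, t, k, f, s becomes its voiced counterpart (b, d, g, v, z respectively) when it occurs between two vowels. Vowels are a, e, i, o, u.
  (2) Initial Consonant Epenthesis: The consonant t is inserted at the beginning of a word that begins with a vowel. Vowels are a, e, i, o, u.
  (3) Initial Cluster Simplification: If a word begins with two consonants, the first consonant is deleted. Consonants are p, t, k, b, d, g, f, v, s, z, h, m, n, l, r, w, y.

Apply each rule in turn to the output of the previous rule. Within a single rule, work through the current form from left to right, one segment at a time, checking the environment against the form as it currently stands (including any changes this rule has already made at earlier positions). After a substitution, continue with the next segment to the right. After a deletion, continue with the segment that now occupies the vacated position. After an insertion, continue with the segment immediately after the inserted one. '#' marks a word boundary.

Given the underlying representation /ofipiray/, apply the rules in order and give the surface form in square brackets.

[tovibiray]

(1) Intervocalic Voicing: [ofipiray] → [ovibiray]
(2) Initial Consonant Epenthesis: [ovibiray] → [tovibiray]
(3) Initial Cluster Simplification: no change — [tovibiray]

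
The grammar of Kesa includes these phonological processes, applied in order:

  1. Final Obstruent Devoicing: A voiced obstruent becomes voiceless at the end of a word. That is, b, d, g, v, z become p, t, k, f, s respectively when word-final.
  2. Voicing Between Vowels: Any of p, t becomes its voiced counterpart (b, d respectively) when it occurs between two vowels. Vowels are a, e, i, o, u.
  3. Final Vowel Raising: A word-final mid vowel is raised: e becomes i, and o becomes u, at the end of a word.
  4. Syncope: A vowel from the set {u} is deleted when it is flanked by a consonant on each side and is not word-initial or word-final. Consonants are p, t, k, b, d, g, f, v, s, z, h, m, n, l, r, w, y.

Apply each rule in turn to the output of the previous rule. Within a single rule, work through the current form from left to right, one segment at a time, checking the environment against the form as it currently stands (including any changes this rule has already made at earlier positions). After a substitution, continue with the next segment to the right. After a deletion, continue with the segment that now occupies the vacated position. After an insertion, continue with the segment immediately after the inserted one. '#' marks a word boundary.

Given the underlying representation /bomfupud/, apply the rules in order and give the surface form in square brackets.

1 Final Obstruent Devoicing: [bomfupud] → [bomfuput]
2 Voicing Between Vowels: [bomfuput] → [bomfubut]
3 Final Vowel Raising: no change — [bomfubut]
4 Syncope: [bomfubut] → [bomfbt]

[bomfbt]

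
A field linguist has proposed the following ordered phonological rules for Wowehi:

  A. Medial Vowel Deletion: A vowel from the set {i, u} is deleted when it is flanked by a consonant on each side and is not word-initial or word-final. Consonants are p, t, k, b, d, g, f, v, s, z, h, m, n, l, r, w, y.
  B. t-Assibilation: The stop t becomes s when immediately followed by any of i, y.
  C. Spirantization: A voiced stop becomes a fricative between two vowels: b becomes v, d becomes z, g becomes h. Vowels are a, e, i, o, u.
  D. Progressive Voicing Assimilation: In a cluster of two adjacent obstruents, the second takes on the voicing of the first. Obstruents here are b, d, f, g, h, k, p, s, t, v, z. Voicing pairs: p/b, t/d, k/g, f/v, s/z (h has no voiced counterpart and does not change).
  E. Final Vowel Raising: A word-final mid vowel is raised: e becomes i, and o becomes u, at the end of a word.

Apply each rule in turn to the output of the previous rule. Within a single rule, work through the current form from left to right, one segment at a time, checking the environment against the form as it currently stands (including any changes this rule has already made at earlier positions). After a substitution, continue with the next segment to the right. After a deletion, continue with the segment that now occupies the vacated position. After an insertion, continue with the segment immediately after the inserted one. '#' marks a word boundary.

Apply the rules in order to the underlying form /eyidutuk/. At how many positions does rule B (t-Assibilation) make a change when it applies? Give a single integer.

0

A Medial Vowel Deletion: [eyidutuk] → [eydtk]
B t-Assibilation: no change — [eydtk]
C Spirantization: no change — [eydtk]
D Progressive Voicing Assimilation: [eydtk] → [eyddg]
E Final Vowel Raising: no change — [eyddg]
Rule B changed 0 position(s).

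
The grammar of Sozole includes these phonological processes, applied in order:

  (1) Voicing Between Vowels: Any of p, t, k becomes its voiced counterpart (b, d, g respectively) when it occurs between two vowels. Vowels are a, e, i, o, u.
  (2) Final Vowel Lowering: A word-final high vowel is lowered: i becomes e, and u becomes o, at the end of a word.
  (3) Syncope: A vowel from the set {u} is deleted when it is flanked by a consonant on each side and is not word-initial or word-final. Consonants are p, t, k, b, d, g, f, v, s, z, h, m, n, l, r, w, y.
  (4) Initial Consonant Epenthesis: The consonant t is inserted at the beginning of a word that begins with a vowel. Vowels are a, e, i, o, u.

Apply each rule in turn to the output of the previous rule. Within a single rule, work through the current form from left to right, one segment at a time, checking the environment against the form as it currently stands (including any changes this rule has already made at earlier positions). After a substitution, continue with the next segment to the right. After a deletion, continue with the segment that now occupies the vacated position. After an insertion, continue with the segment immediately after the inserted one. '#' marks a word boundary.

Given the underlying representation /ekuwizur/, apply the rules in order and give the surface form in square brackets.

(1) Voicing Between Vowels: [ekuwizur] → [eguwizur]
(2) Final Vowel Lowering: no change — [eguwizur]
(3) Syncope: [eguwizur] → [egwizr]
(4) Initial Consonant Epenthesis: [egwizr] → [tegwizr]

[tegwizr]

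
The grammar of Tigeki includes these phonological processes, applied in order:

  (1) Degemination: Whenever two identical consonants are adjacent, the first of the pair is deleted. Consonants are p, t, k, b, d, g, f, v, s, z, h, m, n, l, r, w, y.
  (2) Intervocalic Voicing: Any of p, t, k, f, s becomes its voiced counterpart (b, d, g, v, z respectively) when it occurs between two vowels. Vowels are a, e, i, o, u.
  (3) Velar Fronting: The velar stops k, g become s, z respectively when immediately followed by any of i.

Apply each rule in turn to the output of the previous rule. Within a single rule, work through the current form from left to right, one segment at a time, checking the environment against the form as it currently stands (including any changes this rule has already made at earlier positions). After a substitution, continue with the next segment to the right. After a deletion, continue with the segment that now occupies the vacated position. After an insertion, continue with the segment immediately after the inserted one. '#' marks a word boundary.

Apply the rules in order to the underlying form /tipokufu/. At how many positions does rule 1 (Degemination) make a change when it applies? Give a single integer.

(1) Degemination: no change — [tipokufu]
(2) Intervocalic Voicing: [tipokufu] → [tiboguvu]
(3) Velar Fronting: no change — [tiboguvu]
Rule 1 changed 0 position(s).

0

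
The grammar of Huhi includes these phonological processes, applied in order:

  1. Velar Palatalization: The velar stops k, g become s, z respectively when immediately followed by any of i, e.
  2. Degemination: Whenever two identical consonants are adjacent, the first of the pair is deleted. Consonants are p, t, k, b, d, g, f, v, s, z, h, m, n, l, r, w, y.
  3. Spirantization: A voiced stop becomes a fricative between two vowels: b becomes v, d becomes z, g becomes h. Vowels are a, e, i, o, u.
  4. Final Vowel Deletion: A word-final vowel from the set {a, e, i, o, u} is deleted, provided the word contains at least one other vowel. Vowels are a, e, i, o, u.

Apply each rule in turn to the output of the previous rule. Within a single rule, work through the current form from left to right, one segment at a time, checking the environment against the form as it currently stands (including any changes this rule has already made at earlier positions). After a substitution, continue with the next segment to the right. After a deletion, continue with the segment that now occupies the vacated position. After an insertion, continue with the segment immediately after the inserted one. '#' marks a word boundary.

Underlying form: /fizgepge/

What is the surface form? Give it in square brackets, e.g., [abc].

[fizepz]

1 Velar Palatalization: [fizgepge] → [fizzepze]
2 Degemination: [fizzepze] → [fizepze]
3 Spirantization: no change — [fizepze]
4 Final Vowel Deletion: [fizepze] → [fizepz]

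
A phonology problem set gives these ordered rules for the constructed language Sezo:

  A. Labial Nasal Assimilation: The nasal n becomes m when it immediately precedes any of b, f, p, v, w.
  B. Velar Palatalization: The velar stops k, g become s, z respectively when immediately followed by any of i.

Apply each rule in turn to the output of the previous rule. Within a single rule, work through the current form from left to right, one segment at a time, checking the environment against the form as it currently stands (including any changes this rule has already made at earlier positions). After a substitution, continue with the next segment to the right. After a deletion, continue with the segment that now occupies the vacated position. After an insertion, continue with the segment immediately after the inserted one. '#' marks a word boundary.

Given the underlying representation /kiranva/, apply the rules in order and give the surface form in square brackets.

[siramva]

A Labial Nasal Assimilation: [kiranva] → [kiramva]
B Velar Palatalization: [kiramva] → [siramva]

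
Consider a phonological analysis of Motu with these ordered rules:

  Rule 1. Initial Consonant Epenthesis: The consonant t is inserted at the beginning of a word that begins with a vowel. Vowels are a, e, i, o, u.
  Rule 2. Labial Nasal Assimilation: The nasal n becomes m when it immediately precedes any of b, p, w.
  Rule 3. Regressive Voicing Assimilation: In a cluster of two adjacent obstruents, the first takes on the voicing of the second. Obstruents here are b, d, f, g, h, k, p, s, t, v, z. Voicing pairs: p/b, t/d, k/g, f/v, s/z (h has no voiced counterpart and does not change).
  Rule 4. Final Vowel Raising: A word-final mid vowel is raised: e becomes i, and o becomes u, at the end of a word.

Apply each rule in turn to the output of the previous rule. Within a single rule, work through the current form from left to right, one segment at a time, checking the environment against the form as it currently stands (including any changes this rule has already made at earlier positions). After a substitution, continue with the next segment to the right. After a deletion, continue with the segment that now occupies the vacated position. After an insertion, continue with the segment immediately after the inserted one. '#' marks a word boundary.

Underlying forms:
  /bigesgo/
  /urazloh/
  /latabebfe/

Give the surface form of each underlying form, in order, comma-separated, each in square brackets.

/bigesgo/:
  Rule 1 Initial Consonant Epenthesis: no change — [bigesgo]
  Rule 2 Labial Nasal Assimilation: no change — [bigesgo]
  Rule 3 Regressive Voicing Assimilation: [bigesgo] → [bigezgo]
  Rule 4 Final Vowel Raising: [bigezgo] → [bigezgu]
/urazloh/:
  Rule 1 Initial Consonant Epenthesis: [urazloh] → [turazloh]
  Rule 2 Labial Nasal Assimilation: no change — [turazloh]
  Rule 3 Regressive Voicing Assimilation: no change — [turazloh]
  Rule 4 Final Vowel Raising: no change — [turazloh]
/latabebfe/:
  Rule 1 Initial Consonant Epenthesis: no change — [latabebfe]
  Rule 2 Labial Nasal Assimilation: no change — [latabebfe]
  Rule 3 Regressive Voicing Assimilation: [latabebfe] → [latabepfe]
  Rule 4 Final Vowel Raising: [latabepfe] → [latabepfi]

[bigezgu], [turazloh], [latabepfi]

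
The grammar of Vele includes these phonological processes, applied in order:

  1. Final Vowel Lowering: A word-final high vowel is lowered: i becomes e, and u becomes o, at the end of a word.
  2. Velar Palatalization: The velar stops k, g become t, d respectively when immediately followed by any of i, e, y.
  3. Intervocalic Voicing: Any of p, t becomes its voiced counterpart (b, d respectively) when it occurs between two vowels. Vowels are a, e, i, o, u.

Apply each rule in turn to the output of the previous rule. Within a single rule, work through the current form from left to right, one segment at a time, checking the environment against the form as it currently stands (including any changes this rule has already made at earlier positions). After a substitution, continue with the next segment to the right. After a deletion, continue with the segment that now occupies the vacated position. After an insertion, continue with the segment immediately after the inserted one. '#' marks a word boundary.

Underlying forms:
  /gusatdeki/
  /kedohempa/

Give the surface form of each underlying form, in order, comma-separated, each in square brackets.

/gusatdeki/:
  1 Final Vowel Lowering: [gusatdeki] → [gusatdeke]
  2 Velar Palatalization: [gusatdeke] → [gusatdete]
  3 Intervocalic Voicing: [gusatdete] → [gusatdede]
/kedohempa/:
  1 Final Vowel Lowering: no change — [kedohempa]
  2 Velar Palatalization: [kedohempa] → [tedohempa]
  3 Intervocalic Voicing: no change — [tedohempa]

[gusatdede], [tedohempa]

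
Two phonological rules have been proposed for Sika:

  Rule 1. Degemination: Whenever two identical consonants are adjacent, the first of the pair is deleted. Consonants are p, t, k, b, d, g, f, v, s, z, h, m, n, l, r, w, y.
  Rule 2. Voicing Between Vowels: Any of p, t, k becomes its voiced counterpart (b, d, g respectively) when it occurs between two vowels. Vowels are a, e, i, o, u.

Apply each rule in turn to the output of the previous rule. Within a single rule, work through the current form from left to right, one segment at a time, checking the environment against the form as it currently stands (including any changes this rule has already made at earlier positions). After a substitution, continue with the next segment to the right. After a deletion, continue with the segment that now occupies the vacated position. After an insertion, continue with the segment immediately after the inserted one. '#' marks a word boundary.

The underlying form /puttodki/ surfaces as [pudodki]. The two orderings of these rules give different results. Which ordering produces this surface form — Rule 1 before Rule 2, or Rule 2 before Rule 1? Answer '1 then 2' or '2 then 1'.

Order 1 then 2:
  1 Degemination: [puttodki] → [putodki]
  2 Voicing Between Vowels: [putodki] → [pudodki]
  result: [pudodki]
Order 2 then 1:
  2 Voicing Between Vowels: no change — [puttodki]
  1 Degemination: [puttodki] → [putodki]
  result: [putodki]

1 then 2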